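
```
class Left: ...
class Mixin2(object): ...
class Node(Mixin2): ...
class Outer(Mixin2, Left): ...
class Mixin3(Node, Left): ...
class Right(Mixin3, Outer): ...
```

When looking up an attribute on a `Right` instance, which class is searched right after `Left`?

L[Right] = Right + merge(L[Mixin3], L[Outer], [Mixin3 Outer])
  take Mixin3:  [Mixin3 Node Mixin2 Left object] + [Outer Mixin2 Left object] + [Mixin3 Outer]
  take Node:  [Node Mixin2 Left object] + [Outer Mixin2 Left object] + [Outer]
  take Outer:  [Mixin2 Left object] + [Outer Mixin2 Left object] + [Outer]
  take Mixin2:  [Mixin2 Left object] + [Mixin2 Left object]
  take Left:  [Left object] + [Left object]
  take object:  [object] + [object]
MRO: Right Mixin3 Node Outer Mixin2 Left object
Left is at position 5; next is object.

object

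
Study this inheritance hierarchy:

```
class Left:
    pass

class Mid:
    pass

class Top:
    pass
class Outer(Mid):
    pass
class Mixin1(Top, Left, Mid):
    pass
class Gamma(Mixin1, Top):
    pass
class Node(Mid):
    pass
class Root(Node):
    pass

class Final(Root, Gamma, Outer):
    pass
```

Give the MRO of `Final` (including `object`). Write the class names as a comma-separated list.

Final, Root, Node, Gamma, Mixin1, Top, Left, Outer, Mid, object

L[Final] = Final + merge(L[Root], L[Gamma], L[Outer], [Root Gamma Outer])
  take Root:  [Root Node Mid object] + [Gamma Mixin1 Top Left Mid object] + [Outer Mid object] + [Root Gamma Outer]
  take Node:  [Node Mid object] + [Gamma Mixin1 Top Left Mid object] + [Outer Mid object] + [Gamma Outer]
  take Gamma:  [Mid object] + [Gamma Mixin1 Top Left Mid object] + [Outer Mid object] + [Gamma Outer]
  take Mixin1:  [Mid object] + [Mixin1 Top Left Mid object] + [Outer Mid object] + [Outer]
  take Top:  [Mid object] + [Top Left Mid object] + [Outer Mid object] + [Outer]
  take Left:  [Mid object] + [Left Mid object] + [Outer Mid object] + [Outer]
  take Outer:  [Mid object] + [Mid object] + [Outer Mid object] + [Outer]
  take Mid:  [Mid object] + [Mid object] + [Mid object]
  take object:  [object] + [object] + [object]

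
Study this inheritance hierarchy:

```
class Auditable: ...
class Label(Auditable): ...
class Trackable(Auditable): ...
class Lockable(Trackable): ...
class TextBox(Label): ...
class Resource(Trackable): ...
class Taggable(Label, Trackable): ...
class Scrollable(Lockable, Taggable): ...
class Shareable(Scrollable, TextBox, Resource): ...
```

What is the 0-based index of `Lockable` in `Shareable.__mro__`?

L[Shareable] = Shareable + merge(L[Scrollable], L[TextBox], L[Resource], [Scrollable TextBox Resource])
  take Scrollable:  [Scrollable Lockable Taggable Label Trackable Auditable object] + [TextBox Label Auditable object] + [Resource Trackable Auditable object] + [Scrollable TextBox Resource]
  take Lockable:  [Lockable Taggable Label Trackable Auditable object] + [TextBox Label Auditable object] + [Resource Trackable Auditable object] + [TextBox Resource]
  take Taggable:  [Taggable Label Trackable Auditable object] + [TextBox Label Auditable object] + [Resource Trackable Auditable object] + [TextBox Resource]
  take TextBox:  [Label Trackable Auditable object] + [TextBox Label Auditable object] + [Resource Trackable Auditable object] + [TextBox Resource]
  take Label:  [Label Trackable Auditable object] + [Label Auditable object] + [Resource Trackable Auditable object] + [Resource]
  take Resource:  [Trackable Auditable object] + [Auditable object] + [Resource Trackable Auditable object] + [Resource]
  take Trackable:  [Trackable Auditable object] + [Auditable object] + [Trackable Auditable object]
  take Auditable:  [Auditable object] + [Auditable object] + [Auditable object]
  take object:  [object] + [object] + [object]
MRO: Shareable Scrollable Lockable Taggable TextBox Label Resource Trackable Auditable object
Lockable sits at index 2.

2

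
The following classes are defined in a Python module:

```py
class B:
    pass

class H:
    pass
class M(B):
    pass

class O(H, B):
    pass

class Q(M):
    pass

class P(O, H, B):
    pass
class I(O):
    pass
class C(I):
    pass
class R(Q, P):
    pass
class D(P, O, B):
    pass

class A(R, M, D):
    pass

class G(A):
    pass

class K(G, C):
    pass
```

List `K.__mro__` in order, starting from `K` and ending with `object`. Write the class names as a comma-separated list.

K, G, A, R, Q, M, D, P, C, I, O, H, B, object

L[K] = K + merge(L[G], L[C], [G C])
  take G:  [G A R Q M D P O H B object] + [C I O H B object] + [G C]
  take A:  [A R Q M D P O H B object] + [C I O H B object] + [C]
  take R:  [R Q M D P O H B object] + [C I O H B object] + [C]
  take Q:  [Q M D P O H B object] + [C I O H B object] + [C]
  take M:  [M D P O H B object] + [C I O H B object] + [C]
  take D:  [D P O H B object] + [C I O H B object] + [C]
  take P:  [P O H B object] + [C I O H B object] + [C]
  take C:  [O H B object] + [C I O H B object] + [C]
  take I:  [O H B object] + [I O H B object]
  take O:  [O H B object] + [O H B object]
  take H:  [H B object] + [H B object]
  take B:  [B object] + [B object]
  take object:  [object] + [object]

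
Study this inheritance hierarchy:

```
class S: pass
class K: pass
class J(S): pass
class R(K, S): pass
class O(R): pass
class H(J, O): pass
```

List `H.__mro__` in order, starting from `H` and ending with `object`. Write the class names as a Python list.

L[H] = H + merge(L[J], L[O], [J O])
  take J:  [J S object] + [O R K S object] + [J O]
  take O:  [S object] + [O R K S object] + [O]
  take R:  [S object] + [R K S object]
  take K:  [S object] + [K S object]
  take S:  [S object] + [S object]
  take object:  [object] + [object]

[H, J, O, R, K, S, object]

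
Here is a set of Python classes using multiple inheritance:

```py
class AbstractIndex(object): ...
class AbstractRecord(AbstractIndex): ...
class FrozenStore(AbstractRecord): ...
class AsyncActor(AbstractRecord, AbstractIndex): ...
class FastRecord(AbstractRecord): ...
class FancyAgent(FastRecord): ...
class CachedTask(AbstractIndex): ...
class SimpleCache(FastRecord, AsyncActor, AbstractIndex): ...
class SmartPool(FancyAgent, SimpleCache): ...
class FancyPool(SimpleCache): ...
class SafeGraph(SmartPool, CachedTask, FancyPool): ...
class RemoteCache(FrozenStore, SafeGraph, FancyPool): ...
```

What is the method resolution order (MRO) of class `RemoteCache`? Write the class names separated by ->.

RemoteCache -> FrozenStore -> SafeGraph -> SmartPool -> FancyAgent -> CachedTask -> FancyPool -> SimpleCache -> FastRecord -> AsyncActor -> AbstractRecord -> AbstractIndex -> object

L[RemoteCache] = RemoteCache + merge(L[FrozenStore], L[SafeGraph], L[FancyPool], [FrozenStore SafeGraph FancyPool])
  take FrozenStore:  [FrozenStore AbstractRecord AbstractIndex object] + [SafeGraph SmartPool FancyAgent CachedTask FancyPool SimpleCache FastRecord AsyncActor AbstractRecord AbstractIndex object] + [FancyPool SimpleCache FastRecord AsyncActor AbstractRecord AbstractIndex object] + [FrozenStore SafeGraph FancyPool]
  take SafeGraph:  [AbstractRecord AbstractIndex object] + [SafeGraph SmartPool FancyAgent CachedTask FancyPool SimpleCache FastRecord AsyncActor AbstractRecord AbstractIndex object] + [FancyPool SimpleCache FastRecord AsyncActor AbstractRecord AbstractIndex object] + [SafeGraph FancyPool]
  take SmartPool:  [AbstractRecord AbstractIndex object] + [SmartPool FancyAgent CachedTask FancyPool SimpleCache FastRecord AsyncActor AbstractRecord AbstractIndex object] + [FancyPool SimpleCache FastRecord AsyncActor AbstractRecord AbstractIndex object] + [FancyPool]
  take FancyAgent:  [AbstractRecord AbstractIndex object] + [FancyAgent CachedTask FancyPool SimpleCache FastRecord AsyncActor AbstractRecord AbstractIndex object] + [FancyPool SimpleCache FastRecord AsyncActor AbstractRecord AbstractIndex object] + [FancyPool]
  take CachedTask:  [AbstractRecord AbstractIndex object] + [CachedTask FancyPool SimpleCache FastRecord AsyncActor AbstractRecord AbstractIndex object] + [FancyPool SimpleCache FastRecord AsyncActor AbstractRecord AbstractIndex object] + [FancyPool]
  take FancyPool:  [AbstractRecord AbstractIndex object] + [FancyPool SimpleCache FastRecord AsyncActor AbstractRecord AbstractIndex object] + [FancyPool SimpleCache FastRecord AsyncActor AbstractRecord AbstractIndex object] + [FancyPool]
  take SimpleCache:  [AbstractRecord AbstractIndex object] + [SimpleCache FastRecord AsyncActor AbstractRecord AbstractIndex object] + [SimpleCache FastRecord AsyncActor AbstractRecord AbstractIndex object]
  take FastRecord:  [AbstractRecord AbstractIndex object] + [FastRecord AsyncActor AbstractRecord AbstractIndex object] + [FastRecord AsyncActor AbstractRecord AbstractIndex object]
  take AsyncActor:  [AbstractRecord AbstractIndex object] + [AsyncActor AbstractRecord AbstractIndex object] + [AsyncActor AbstractRecord AbstractIndex object]
  take AbstractRecord:  [AbstractRecord AbstractIndex object] + [AbstractRecord AbstractIndex object] + [AbstractRecord AbstractIndex object]
  take AbstractIndex:  [AbstractIndex object] + [AbstractIndex object] + [AbstractIndex object]
  take object:  [object] + [object] + [object]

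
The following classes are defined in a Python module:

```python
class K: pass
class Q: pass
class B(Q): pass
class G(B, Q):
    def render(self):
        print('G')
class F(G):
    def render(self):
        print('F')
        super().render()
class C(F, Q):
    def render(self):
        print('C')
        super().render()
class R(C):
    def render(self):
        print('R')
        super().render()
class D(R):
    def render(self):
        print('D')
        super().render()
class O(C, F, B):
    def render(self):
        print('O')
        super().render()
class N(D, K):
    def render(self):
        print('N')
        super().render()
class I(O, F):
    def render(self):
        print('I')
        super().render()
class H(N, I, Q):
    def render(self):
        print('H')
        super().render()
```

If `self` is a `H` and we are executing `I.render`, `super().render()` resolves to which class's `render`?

O

L[H] = H + merge(L[N], L[I], L[Q], [N I Q])
  take N:  [N D R C F G B Q K object] + [I O C F G B Q object] + [Q object] + [N I Q]
  take D:  [D R C F G B Q K object] + [I O C F G B Q object] + [Q object] + [I Q]
  take R:  [R C F G B Q K object] + [I O C F G B Q object] + [Q object] + [I Q]
  take I:  [C F G B Q K object] + [I O C F G B Q object] + [Q object] + [I Q]
  take O:  [C F G B Q K object] + [O C F G B Q object] + [Q object] + [Q]
  take C:  [C F G B Q K object] + [C F G B Q object] + [Q object] + [Q]
  take F:  [F G B Q K object] + [F G B Q object] + [Q object] + [Q]
  take G:  [G B Q K object] + [G B Q object] + [Q object] + [Q]
  take B:  [B Q K object] + [B Q object] + [Q object] + [Q]
  take Q:  [Q K object] + [Q object] + [Q object] + [Q]
  take K:  [K object] + [object] + [object]
  take object:  [object] + [object] + [object]
MRO: H N D R I O C F G B Q K object
super() in I.render on a H instance goes to the class after I in H's MRO: O.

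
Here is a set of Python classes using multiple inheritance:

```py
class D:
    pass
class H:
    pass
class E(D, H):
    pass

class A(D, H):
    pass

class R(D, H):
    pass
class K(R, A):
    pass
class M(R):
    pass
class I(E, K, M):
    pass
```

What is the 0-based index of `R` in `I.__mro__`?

4

L[I] = I + merge(L[E], L[K], L[M], [E K M])
  take E:  [E D H object] + [K R A D H object] + [M R D H object] + [E K M]
  take K:  [D H object] + [K R A D H object] + [M R D H object] + [K M]
  take M:  [D H object] + [R A D H object] + [M R D H object] + [M]
  take R:  [D H object] + [R A D H object] + [R D H object]
  take A:  [D H object] + [A D H object] + [D H object]
  take D:  [D H object] + [D H object] + [D H object]
  take H:  [H object] + [H object] + [H object]
  take object:  [object] + [object] + [object]
MRO: I E K M R A D H object
R sits at index 4.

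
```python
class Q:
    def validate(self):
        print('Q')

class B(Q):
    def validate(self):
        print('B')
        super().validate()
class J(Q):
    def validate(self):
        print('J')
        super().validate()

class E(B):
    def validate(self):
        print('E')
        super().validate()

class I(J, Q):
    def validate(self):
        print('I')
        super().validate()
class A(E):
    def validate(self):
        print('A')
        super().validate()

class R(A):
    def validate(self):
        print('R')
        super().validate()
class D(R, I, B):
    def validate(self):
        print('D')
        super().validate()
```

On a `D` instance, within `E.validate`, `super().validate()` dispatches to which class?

L[D] = D + merge(L[R], L[I], L[B], [R I B])
  take R:  [R A E B Q object] + [I J Q object] + [B Q object] + [R I B]
  take A:  [A E B Q object] + [I J Q object] + [B Q object] + [I B]
  take E:  [E B Q object] + [I J Q object] + [B Q object] + [I B]
  take I:  [B Q object] + [I J Q object] + [B Q object] + [I B]
  take B:  [B Q object] + [J Q object] + [B Q object] + [B]
  take J:  [Q object] + [J Q object] + [Q object]
  take Q:  [Q object] + [Q object] + [Q object]
  take object:  [object] + [object] + [object]
MRO: D R A E I B J Q object
super() in E.validate on a D instance goes to the class after E in D's MRO: I.

I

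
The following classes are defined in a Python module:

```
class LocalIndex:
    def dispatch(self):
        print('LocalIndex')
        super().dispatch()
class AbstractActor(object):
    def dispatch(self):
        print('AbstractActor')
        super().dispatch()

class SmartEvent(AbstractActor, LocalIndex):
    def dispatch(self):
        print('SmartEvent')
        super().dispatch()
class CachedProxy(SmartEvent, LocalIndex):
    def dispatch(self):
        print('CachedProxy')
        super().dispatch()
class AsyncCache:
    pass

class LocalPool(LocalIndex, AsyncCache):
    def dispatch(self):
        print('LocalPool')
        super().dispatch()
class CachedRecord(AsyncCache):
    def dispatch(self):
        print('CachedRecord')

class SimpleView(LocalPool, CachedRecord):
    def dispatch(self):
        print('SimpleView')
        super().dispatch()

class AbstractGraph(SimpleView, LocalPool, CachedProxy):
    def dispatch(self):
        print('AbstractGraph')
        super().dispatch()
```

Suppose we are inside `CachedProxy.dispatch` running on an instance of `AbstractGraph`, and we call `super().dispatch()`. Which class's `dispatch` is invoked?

SmartEvent

L[AbstractGraph] = AbstractGraph + merge(L[SimpleView], L[LocalPool], L[CachedProxy], [SimpleView LocalPool CachedProxy])
  take SimpleView:  [SimpleView LocalPool LocalIndex CachedRecord AsyncCache object] + [LocalPool LocalIndex AsyncCache object] + [CachedProxy SmartEvent AbstractActor LocalIndex object] + [SimpleView LocalPool CachedProxy]
  take LocalPool:  [LocalPool LocalIndex CachedRecord AsyncCache object] + [LocalPool LocalIndex AsyncCache object] + [CachedProxy SmartEvent AbstractActor LocalIndex object] + [LocalPool CachedProxy]
  take CachedProxy:  [LocalIndex CachedRecord AsyncCache object] + [LocalIndex AsyncCache object] + [CachedProxy SmartEvent AbstractActor LocalIndex object] + [CachedProxy]
  take SmartEvent:  [LocalIndex CachedRecord AsyncCache object] + [LocalIndex AsyncCache object] + [SmartEvent AbstractActor LocalIndex object]
  take AbstractActor:  [LocalIndex CachedRecord AsyncCache object] + [LocalIndex AsyncCache object] + [AbstractActor LocalIndex object]
  take LocalIndex:  [LocalIndex CachedRecord AsyncCache object] + [LocalIndex AsyncCache object] + [LocalIndex object]
  take CachedRecord:  [CachedRecord AsyncCache object] + [AsyncCache object] + [object]
  take AsyncCache:  [AsyncCache object] + [AsyncCache object] + [object]
  take object:  [object] + [object] + [object]
MRO: AbstractGraph SimpleView LocalPool CachedProxy SmartEvent AbstractActor LocalIndex CachedRecord AsyncCache object
super() in CachedProxy.dispatch on a AbstractGraph instance goes to the class after CachedProxy in AbstractGraph's MRO: SmartEvent.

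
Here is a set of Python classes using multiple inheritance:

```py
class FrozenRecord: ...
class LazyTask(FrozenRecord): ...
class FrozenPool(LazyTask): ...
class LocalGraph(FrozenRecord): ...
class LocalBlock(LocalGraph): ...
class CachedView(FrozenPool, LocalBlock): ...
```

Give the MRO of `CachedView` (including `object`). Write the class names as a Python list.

[CachedView, FrozenPool, LazyTask, LocalBlock, LocalGraph, FrozenRecord, object]

L[CachedView] = CachedView + merge(L[FrozenPool], L[LocalBlock], [FrozenPool LocalBlock])
  take FrozenPool:  [FrozenPool LazyTask FrozenRecord object] + [LocalBlock LocalGraph FrozenRecord object] + [FrozenPool LocalBlock]
  take LazyTask:  [LazyTask FrozenRecord object] + [LocalBlock LocalGraph FrozenRecord object] + [LocalBlock]
  take LocalBlock:  [FrozenRecord object] + [LocalBlock LocalGraph FrozenRecord object] + [LocalBlock]
  take LocalGraph:  [FrozenRecord object] + [LocalGraph FrozenRecord object]
  take FrozenRecord:  [FrozenRecord object] + [FrozenRecord object]
  take object:  [object] + [object]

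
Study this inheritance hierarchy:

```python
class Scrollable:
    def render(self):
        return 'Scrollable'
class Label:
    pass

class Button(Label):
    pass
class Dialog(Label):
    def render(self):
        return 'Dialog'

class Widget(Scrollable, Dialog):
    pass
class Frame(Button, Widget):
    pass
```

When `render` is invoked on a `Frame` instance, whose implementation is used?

Scrollable

L[Frame] = Frame + merge(L[Button], L[Widget], [Button Widget])
  take Button:  [Button Label object] + [Widget Scrollable Dialog Label object] + [Button Widget]
  take Widget:  [Label object] + [Widget Scrollable Dialog Label object] + [Widget]
  take Scrollable:  [Label object] + [Scrollable Dialog Label object]
  take Dialog:  [Label object] + [Dialog Label object]
  take Label:  [Label object] + [Label object]
  take object:  [object] + [object]
MRO: Frame Button Widget Scrollable Dialog Label object
render is defined in: Dialog, Scrollable. First along the MRO is Scrollable.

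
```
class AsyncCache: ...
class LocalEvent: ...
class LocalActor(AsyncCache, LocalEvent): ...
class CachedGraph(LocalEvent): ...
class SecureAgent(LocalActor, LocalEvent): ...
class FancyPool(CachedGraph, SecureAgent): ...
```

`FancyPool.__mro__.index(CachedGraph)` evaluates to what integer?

1

L[FancyPool] = FancyPool + merge(L[CachedGraph], L[SecureAgent], [CachedGraph SecureAgent])
  take CachedGraph:  [CachedGraph LocalEvent object] + [SecureAgent LocalActor AsyncCache LocalEvent object] + [CachedGraph SecureAgent]
  take SecureAgent:  [LocalEvent object] + [SecureAgent LocalActor AsyncCache LocalEvent object] + [SecureAgent]
  take LocalActor:  [LocalEvent object] + [LocalActor AsyncCache LocalEvent object]
  take AsyncCache:  [LocalEvent object] + [AsyncCache LocalEvent object]
  take LocalEvent:  [LocalEvent object] + [LocalEvent object]
  take object:  [object] + [object]
MRO: FancyPool CachedGraph SecureAgent LocalActor AsyncCache LocalEvent object
CachedGraph sits at index 1.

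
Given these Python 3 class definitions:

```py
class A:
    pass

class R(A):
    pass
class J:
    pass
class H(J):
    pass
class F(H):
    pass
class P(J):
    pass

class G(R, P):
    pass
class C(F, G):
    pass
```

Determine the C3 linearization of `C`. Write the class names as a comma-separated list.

C, F, H, G, R, A, P, J, object

L[C] = C + merge(L[F], L[G], [F G])
  take F:  [F H J object] + [G R A P J object] + [F G]
  take H:  [H J object] + [G R A P J object] + [G]
  take G:  [J object] + [G R A P J object] + [G]
  take R:  [J object] + [R A P J object]
  take A:  [J object] + [A P J object]
  take P:  [J object] + [P J object]
  take J:  [J object] + [J object]
  take object:  [object] + [object]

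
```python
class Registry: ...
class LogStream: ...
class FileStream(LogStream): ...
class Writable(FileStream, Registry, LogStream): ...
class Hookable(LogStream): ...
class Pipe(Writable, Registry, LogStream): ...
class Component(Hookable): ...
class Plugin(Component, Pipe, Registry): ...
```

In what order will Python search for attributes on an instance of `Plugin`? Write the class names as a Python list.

[Plugin, Component, Hookable, Pipe, Writable, FileStream, Registry, LogStream, object]

L[Plugin] = Plugin + merge(L[Component], L[Pipe], L[Registry], [Component Pipe Registry])
  take Component:  [Component Hookable LogStream object] + [Pipe Writable FileStream Registry LogStream object] + [Registry object] + [Component Pipe Registry]
  take Hookable:  [Hookable LogStream object] + [Pipe Writable FileStream Registry LogStream object] + [Registry object] + [Pipe Registry]
  take Pipe:  [LogStream object] + [Pipe Writable FileStream Registry LogStream object] + [Registry object] + [Pipe Registry]
  take Writable:  [LogStream object] + [Writable FileStream Registry LogStream object] + [Registry object] + [Registry]
  take FileStream:  [LogStream object] + [FileStream Registry LogStream object] + [Registry object] + [Registry]
  take Registry:  [LogStream object] + [Registry LogStream object] + [Registry object] + [Registry]
  take LogStream:  [LogStream object] + [LogStream object] + [object]
  take object:  [object] + [object] + [object]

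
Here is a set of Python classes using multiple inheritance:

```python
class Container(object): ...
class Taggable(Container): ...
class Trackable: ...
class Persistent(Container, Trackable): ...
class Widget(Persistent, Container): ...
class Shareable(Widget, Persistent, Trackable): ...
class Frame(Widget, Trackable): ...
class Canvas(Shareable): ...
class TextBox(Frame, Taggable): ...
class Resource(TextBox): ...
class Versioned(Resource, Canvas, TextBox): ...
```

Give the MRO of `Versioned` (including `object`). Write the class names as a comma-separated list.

L[Versioned] = Versioned + merge(L[Resource], L[Canvas], L[TextBox], [Resource Canvas TextBox])
  take Resource:  [Resource TextBox Frame Widget Persistent Taggable Container Trackable object] + [Canvas Shareable Widget Persistent Container Trackable object] + [TextBox Frame Widget Persistent Taggable Container Trackable object] + [Resource Canvas TextBox]
  take Canvas:  [TextBox Frame Widget Persistent Taggable Container Trackable object] + [Canvas Shareable Widget Persistent Container Trackable object] + [TextBox Frame Widget Persistent Taggable Container Trackable object] + [Canvas TextBox]
  take TextBox:  [TextBox Frame Widget Persistent Taggable Container Trackable object] + [Shareable Widget Persistent Container Trackable object] + [TextBox Frame Widget Persistent Taggable Container Trackable object] + [TextBox]
  take Frame:  [Frame Widget Persistent Taggable Container Trackable object] + [Shareable Widget Persistent Container Trackable object] + [Frame Widget Persistent Taggable Container Trackable object]
  take Shareable:  [Widget Persistent Taggable Container Trackable object] + [Shareable Widget Persistent Container Trackable object] + [Widget Persistent Taggable Container Trackable object]
  take Widget:  [Widget Persistent Taggable Container Trackable object] + [Widget Persistent Container Trackable object] + [Widget Persistent Taggable Container Trackable object]
  take Persistent:  [Persistent Taggable Container Trackable object] + [Persistent Container Trackable object] + [Persistent Taggable Container Trackable object]
  take Taggable:  [Taggable Container Trackable object] + [Container Trackable object] + [Taggable Container Trackable object]
  take Container:  [Container Trackable object] + [Container Trackable object] + [Container Trackable object]
  take Trackable:  [Trackable object] + [Trackable object] + [Trackable object]
  take object:  [object] + [object] + [object]

Versioned, Resource, Canvas, TextBox, Frame, Shareable, Widget, Persistent, Taggable, Container, Trackable, object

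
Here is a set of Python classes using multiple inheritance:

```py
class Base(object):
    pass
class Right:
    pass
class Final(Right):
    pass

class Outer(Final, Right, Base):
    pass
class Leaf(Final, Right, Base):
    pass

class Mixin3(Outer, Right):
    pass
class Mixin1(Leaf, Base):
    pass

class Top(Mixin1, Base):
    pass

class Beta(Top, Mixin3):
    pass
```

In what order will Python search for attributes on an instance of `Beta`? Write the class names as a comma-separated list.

L[Beta] = Beta + merge(L[Top], L[Mixin3], [Top Mixin3])
  take Top:  [Top Mixin1 Leaf Final Right Base object] + [Mixin3 Outer Final Right Base object] + [Top Mixin3]
  take Mixin1:  [Mixin1 Leaf Final Right Base object] + [Mixin3 Outer Final Right Base object] + [Mixin3]
  take Leaf:  [Leaf Final Right Base object] + [Mixin3 Outer Final Right Base object] + [Mixin3]
  take Mixin3:  [Final Right Base object] + [Mixin3 Outer Final Right Base object] + [Mixin3]
  take Outer:  [Final Right Base object] + [Outer Final Right Base object]
  take Final:  [Final Right Base object] + [Final Right Base object]
  take Right:  [Right Base object] + [Right Base object]
  take Base:  [Base object] + [Base object]
  take object:  [object] + [object]

Beta, Top, Mixin1, Leaf, Mixin3, Outer, Final, Right, Base, object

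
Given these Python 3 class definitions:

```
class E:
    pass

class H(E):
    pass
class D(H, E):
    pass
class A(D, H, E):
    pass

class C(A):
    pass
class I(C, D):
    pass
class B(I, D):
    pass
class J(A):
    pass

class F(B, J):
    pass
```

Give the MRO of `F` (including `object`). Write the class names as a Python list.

[F, B, I, C, J, A, D, H, E, object]

L[F] = F + merge(L[B], L[J], [B J])
  take B:  [B I C A D H E object] + [J A D H E object] + [B J]
  take I:  [I C A D H E object] + [J A D H E object] + [J]
  take C:  [C A D H E object] + [J A D H E object] + [J]
  take J:  [A D H E object] + [J A D H E object] + [J]
  take A:  [A D H E object] + [A D H E object]
  take D:  [D H E object] + [D H E object]
  take H:  [H E object] + [H E object]
  take E:  [E object] + [E object]
  take object:  [object] + [object]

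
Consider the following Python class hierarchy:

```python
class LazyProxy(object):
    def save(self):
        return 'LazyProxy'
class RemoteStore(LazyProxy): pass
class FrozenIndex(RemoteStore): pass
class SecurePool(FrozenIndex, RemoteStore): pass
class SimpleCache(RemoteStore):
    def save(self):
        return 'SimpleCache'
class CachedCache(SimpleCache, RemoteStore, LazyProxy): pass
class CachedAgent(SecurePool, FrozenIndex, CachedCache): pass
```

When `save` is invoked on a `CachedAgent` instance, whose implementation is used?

L[CachedAgent] = CachedAgent + merge(L[SecurePool], L[FrozenIndex], L[CachedCache], [SecurePool FrozenIndex CachedCache])
  take SecurePool:  [SecurePool FrozenIndex RemoteStore LazyProxy object] + [FrozenIndex RemoteStore LazyProxy object] + [CachedCache SimpleCache RemoteStore LazyProxy object] + [SecurePool FrozenIndex CachedCache]
  take FrozenIndex:  [FrozenIndex RemoteStore LazyProxy object] + [FrozenIndex RemoteStore LazyProxy object] + [CachedCache SimpleCache RemoteStore LazyProxy object] + [FrozenIndex CachedCache]
  take CachedCache:  [RemoteStore LazyProxy object] + [RemoteStore LazyProxy object] + [CachedCache SimpleCache RemoteStore LazyProxy object] + [CachedCache]
  take SimpleCache:  [RemoteStore LazyProxy object] + [RemoteStore LazyProxy object] + [SimpleCache RemoteStore LazyProxy object]
  take RemoteStore:  [RemoteStore LazyProxy object] + [RemoteStore LazyProxy object] + [RemoteStore LazyProxy object]
  take LazyProxy:  [LazyProxy object] + [LazyProxy object] + [LazyProxy object]
  take object:  [object] + [object] + [object]
MRO: CachedAgent SecurePool FrozenIndex CachedCache SimpleCache RemoteStore LazyProxy object
save is defined in: LazyProxy, SimpleCache. First along the MRO is SimpleCache.

SimpleCache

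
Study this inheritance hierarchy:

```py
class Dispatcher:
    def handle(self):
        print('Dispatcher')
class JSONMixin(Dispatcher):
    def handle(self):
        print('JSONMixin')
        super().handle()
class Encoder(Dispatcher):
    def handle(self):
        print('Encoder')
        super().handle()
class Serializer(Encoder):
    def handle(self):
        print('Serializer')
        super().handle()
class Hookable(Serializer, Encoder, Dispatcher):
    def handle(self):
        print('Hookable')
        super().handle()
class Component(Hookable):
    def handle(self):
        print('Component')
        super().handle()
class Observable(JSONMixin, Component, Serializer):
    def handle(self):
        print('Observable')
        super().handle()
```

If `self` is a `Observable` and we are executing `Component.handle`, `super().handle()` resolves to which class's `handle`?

Hookable

L[Observable] = Observable + merge(L[JSONMixin], L[Component], L[Serializer], [JSONMixin Component Serializer])
  take JSONMixin:  [JSONMixin Dispatcher object] + [Component Hookable Serializer Encoder Dispatcher object] + [Serializer Encoder Dispatcher object] + [JSONMixin Component Serializer]
  take Component:  [Dispatcher object] + [Component Hookable Serializer Encoder Dispatcher object] + [Serializer Encoder Dispatcher object] + [Component Serializer]
  take Hookable:  [Dispatcher object] + [Hookable Serializer Encoder Dispatcher object] + [Serializer Encoder Dispatcher object] + [Serializer]
  take Serializer:  [Dispatcher object] + [Serializer Encoder Dispatcher object] + [Serializer Encoder Dispatcher object] + [Serializer]
  take Encoder:  [Dispatcher object] + [Encoder Dispatcher object] + [Encoder Dispatcher object]
  take Dispatcher:  [Dispatcher object] + [Dispatcher object] + [Dispatcher object]
  take object:  [object] + [object] + [object]
MRO: Observable JSONMixin Component Hookable Serializer Encoder Dispatcher object
super() in Component.handle on a Observable instance goes to the class after Component in Observable's MRO: Hookable.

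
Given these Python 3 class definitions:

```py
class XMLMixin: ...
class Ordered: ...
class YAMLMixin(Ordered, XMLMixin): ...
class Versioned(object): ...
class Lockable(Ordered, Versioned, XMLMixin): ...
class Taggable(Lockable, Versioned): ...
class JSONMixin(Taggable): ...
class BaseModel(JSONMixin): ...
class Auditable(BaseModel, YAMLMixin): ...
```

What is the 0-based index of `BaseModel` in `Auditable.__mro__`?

1

L[Auditable] = Auditable + merge(L[BaseModel], L[YAMLMixin], [BaseModel YAMLMixin])
  take BaseModel:  [BaseModel JSONMixin Taggable Lockable Ordered Versioned XMLMixin object] + [YAMLMixin Ordered XMLMixin object] + [BaseModel YAMLMixin]
  take JSONMixin:  [JSONMixin Taggable Lockable Ordered Versioned XMLMixin object] + [YAMLMixin Ordered XMLMixin object] + [YAMLMixin]
  take Taggable:  [Taggable Lockable Ordered Versioned XMLMixin object] + [YAMLMixin Ordered XMLMixin object] + [YAMLMixin]
  take Lockable:  [Lockable Ordered Versioned XMLMixin object] + [YAMLMixin Ordered XMLMixin object] + [YAMLMixin]
  take YAMLMixin:  [Ordered Versioned XMLMixin object] + [YAMLMixin Ordered XMLMixin object] + [YAMLMixin]
  take Ordered:  [Ordered Versioned XMLMixin object] + [Ordered XMLMixin object]
  take Versioned:  [Versioned XMLMixin object] + [XMLMixin object]
  take XMLMixin:  [XMLMixin object] + [XMLMixin object]
  take object:  [object] + [object]
MRO: Auditable BaseModel JSONMixin Taggable Lockable YAMLMixin Ordered Versioned XMLMixin object
BaseModel sits at index 1.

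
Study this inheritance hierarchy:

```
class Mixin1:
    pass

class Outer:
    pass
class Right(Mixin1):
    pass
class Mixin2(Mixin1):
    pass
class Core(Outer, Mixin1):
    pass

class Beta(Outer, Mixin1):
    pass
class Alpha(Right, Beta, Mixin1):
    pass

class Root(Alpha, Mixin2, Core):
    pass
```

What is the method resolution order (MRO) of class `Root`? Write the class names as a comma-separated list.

Root, Alpha, Right, Beta, Mixin2, Core, Outer, Mixin1, object

L[Root] = Root + merge(L[Alpha], L[Mixin2], L[Core], [Alpha Mixin2 Core])
  take Alpha:  [Alpha Right Beta Outer Mixin1 object] + [Mixin2 Mixin1 object] + [Core Outer Mixin1 object] + [Alpha Mixin2 Core]
  take Right:  [Right Beta Outer Mixin1 object] + [Mixin2 Mixin1 object] + [Core Outer Mixin1 object] + [Mixin2 Core]
  take Beta:  [Beta Outer Mixin1 object] + [Mixin2 Mixin1 object] + [Core Outer Mixin1 object] + [Mixin2 Core]
  take Mixin2:  [Outer Mixin1 object] + [Mixin2 Mixin1 object] + [Core Outer Mixin1 object] + [Mixin2 Core]
  take Core:  [Outer Mixin1 object] + [Mixin1 object] + [Core Outer Mixin1 object] + [Core]
  take Outer:  [Outer Mixin1 object] + [Mixin1 object] + [Outer Mixin1 object]
  take Mixin1:  [Mixin1 object] + [Mixin1 object] + [Mixin1 object]
  take object:  [object] + [object] + [object]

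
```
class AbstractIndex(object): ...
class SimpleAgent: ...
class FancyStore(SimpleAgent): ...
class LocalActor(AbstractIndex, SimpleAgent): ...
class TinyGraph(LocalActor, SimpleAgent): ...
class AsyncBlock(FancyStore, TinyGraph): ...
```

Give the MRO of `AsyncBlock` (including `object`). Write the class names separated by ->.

AsyncBlock -> FancyStore -> TinyGraph -> LocalActor -> AbstractIndex -> SimpleAgent -> object

L[AsyncBlock] = AsyncBlock + merge(L[FancyStore], L[TinyGraph], [FancyStore TinyGraph])
  take FancyStore:  [FancyStore SimpleAgent object] + [TinyGraph LocalActor AbstractIndex SimpleAgent object] + [FancyStore TinyGraph]
  take TinyGraph:  [SimpleAgent object] + [TinyGraph LocalActor AbstractIndex SimpleAgent object] + [TinyGraph]
  take LocalActor:  [SimpleAgent object] + [LocalActor AbstractIndex SimpleAgent object]
  take AbstractIndex:  [SimpleAgent object] + [AbstractIndex SimpleAgent object]
  take SimpleAgent:  [SimpleAgent object] + [SimpleAgent object]
  take object:  [object] + [object]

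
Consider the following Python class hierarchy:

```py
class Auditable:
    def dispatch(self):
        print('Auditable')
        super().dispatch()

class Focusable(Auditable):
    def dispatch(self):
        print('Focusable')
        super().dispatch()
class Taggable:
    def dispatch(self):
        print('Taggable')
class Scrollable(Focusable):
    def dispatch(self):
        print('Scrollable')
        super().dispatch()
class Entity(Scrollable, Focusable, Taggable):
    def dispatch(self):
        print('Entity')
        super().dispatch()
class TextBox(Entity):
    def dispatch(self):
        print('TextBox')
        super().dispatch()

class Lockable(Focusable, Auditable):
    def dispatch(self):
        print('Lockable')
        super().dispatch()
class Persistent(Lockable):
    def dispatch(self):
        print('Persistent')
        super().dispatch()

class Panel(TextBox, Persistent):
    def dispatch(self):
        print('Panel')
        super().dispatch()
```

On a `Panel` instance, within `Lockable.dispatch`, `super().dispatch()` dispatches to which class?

L[Panel] = Panel + merge(L[TextBox], L[Persistent], [TextBox Persistent])
  take TextBox:  [TextBox Entity Scrollable Focusable Auditable Taggable object] + [Persistent Lockable Focusable Auditable object] + [TextBox Persistent]
  take Entity:  [Entity Scrollable Focusable Auditable Taggable object] + [Persistent Lockable Focusable Auditable object] + [Persistent]
  take Scrollable:  [Scrollable Focusable Auditable Taggable object] + [Persistent Lockable Focusable Auditable object] + [Persistent]
  take Persistent:  [Focusable Auditable Taggable object] + [Persistent Lockable Focusable Auditable object] + [Persistent]
  take Lockable:  [Focusable Auditable Taggable object] + [Lockable Focusable Auditable object]
  take Focusable:  [Focusable Auditable Taggable object] + [Focusable Auditable object]
  take Auditable:  [Auditable Taggable object] + [Auditable object]
  take Taggable:  [Taggable object] + [object]
  take object:  [object] + [object]
MRO: Panel TextBox Entity Scrollable Persistent Lockable Focusable Auditable Taggable object
super() in Lockable.dispatch on a Panel instance goes to the class after Lockable in Panel's MRO: Focusable.

Focusable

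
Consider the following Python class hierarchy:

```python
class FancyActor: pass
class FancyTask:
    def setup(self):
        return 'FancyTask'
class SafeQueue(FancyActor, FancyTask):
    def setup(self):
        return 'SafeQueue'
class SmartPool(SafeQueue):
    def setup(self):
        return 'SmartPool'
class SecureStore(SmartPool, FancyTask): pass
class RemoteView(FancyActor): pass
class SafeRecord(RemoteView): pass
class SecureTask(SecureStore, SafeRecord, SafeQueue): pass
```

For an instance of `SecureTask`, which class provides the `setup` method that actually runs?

L[SecureTask] = SecureTask + merge(L[SecureStore], L[SafeRecord], L[SafeQueue], [SecureStore SafeRecord SafeQueue])
  take SecureStore:  [SecureStore SmartPool SafeQueue FancyActor FancyTask object] + [SafeRecord RemoteView FancyActor object] + [SafeQueue FancyActor FancyTask object] + [SecureStore SafeRecord SafeQueue]
  take SmartPool:  [SmartPool SafeQueue FancyActor FancyTask object] + [SafeRecord RemoteView FancyActor object] + [SafeQueue FancyActor FancyTask object] + [SafeRecord SafeQueue]
  take SafeRecord:  [SafeQueue FancyActor FancyTask object] + [SafeRecord RemoteView FancyActor object] + [SafeQueue FancyActor FancyTask object] + [SafeRecord SafeQueue]
  take SafeQueue:  [SafeQueue FancyActor FancyTask object] + [RemoteView FancyActor object] + [SafeQueue FancyActor FancyTask object] + [SafeQueue]
  take RemoteView:  [FancyActor FancyTask object] + [RemoteView FancyActor object] + [FancyActor FancyTask object]
  take FancyActor:  [FancyActor FancyTask object] + [FancyActor object] + [FancyActor FancyTask object]
  take FancyTask:  [FancyTask object] + [object] + [FancyTask object]
  take object:  [object] + [object] + [object]
MRO: SecureTask SecureStore SmartPool SafeRecord SafeQueue RemoteView FancyActor FancyTask object
setup is defined in: FancyTask, SafeQueue, SmartPool. First along the MRO is SmartPool.

SmartPool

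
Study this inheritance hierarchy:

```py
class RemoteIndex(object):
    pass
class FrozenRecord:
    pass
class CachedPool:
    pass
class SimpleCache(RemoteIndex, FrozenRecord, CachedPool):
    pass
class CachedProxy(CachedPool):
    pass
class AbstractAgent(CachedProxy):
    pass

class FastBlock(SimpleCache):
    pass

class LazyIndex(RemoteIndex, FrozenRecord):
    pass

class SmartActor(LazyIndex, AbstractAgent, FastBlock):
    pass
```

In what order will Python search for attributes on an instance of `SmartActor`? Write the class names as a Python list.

[SmartActor, LazyIndex, AbstractAgent, CachedProxy, FastBlock, SimpleCache, RemoteIndex, FrozenRecord, CachedPool, object]

L[SmartActor] = SmartActor + merge(L[LazyIndex], L[AbstractAgent], L[FastBlock], [LazyIndex AbstractAgent FastBlock])
  take LazyIndex:  [LazyIndex RemoteIndex FrozenRecord object] + [AbstractAgent CachedProxy CachedPool object] + [FastBlock SimpleCache RemoteIndex FrozenRecord CachedPool object] + [LazyIndex AbstractAgent FastBlock]
  take AbstractAgent:  [RemoteIndex FrozenRecord object] + [AbstractAgent CachedProxy CachedPool object] + [FastBlock SimpleCache RemoteIndex FrozenRecord CachedPool object] + [AbstractAgent FastBlock]
  take CachedProxy:  [RemoteIndex FrozenRecord object] + [CachedProxy CachedPool object] + [FastBlock SimpleCache RemoteIndex FrozenRecord CachedPool object] + [FastBlock]
  take FastBlock:  [RemoteIndex FrozenRecord object] + [CachedPool object] + [FastBlock SimpleCache RemoteIndex FrozenRecord CachedPool object] + [FastBlock]
  take SimpleCache:  [RemoteIndex FrozenRecord object] + [CachedPool object] + [SimpleCache RemoteIndex FrozenRecord CachedPool object]
  take RemoteIndex:  [RemoteIndex FrozenRecord object] + [CachedPool object] + [RemoteIndex FrozenRecord CachedPool object]
  take FrozenRecord:  [FrozenRecord object] + [CachedPool object] + [FrozenRecord CachedPool object]
  take CachedPool:  [object] + [CachedPool object] + [CachedPool object]
  take object:  [object] + [object] + [object]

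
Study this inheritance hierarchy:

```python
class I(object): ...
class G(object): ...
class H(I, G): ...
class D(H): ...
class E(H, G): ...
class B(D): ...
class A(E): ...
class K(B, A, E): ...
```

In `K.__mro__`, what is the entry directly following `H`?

L[K] = K + merge(L[B], L[A], L[E], [B A E])
  take B:  [B D H I G object] + [A E H I G object] + [E H I G object] + [B A E]
  take D:  [D H I G object] + [A E H I G object] + [E H I G object] + [A E]
  take A:  [H I G object] + [A E H I G object] + [E H I G object] + [A E]
  take E:  [H I G object] + [E H I G object] + [E H I G object] + [E]
  take H:  [H I G object] + [H I G object] + [H I G object]
  take I:  [I G object] + [I G object] + [I G object]
  take G:  [G object] + [G object] + [G object]
  take object:  [object] + [object] + [object]
MRO: K B D A E H I G object
H is at position 5; next is I.

I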